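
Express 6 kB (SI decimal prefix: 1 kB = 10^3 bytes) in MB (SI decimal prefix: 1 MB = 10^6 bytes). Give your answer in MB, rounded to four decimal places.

0.0060 MB

6 kB = 6 × 10^3 bytes = 6,000 bytes
1 MB = 10^6 bytes = 1,000,000 bytes
6,000 / 1,000,000 = 0.0060 MB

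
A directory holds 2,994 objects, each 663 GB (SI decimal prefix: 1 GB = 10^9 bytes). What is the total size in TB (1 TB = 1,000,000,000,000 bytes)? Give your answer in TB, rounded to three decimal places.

1,985.022 TB

Total = 2,994 × 663 GB = 1,985,022 GB
= 1,985,022 × 1,000,000,000 bytes = 1,985,022,000,000,000 bytes
1 TB = 1,000,000,000,000 bytes
1,985,022,000,000,000 / 1,000,000,000,000 = 1,985.022 TB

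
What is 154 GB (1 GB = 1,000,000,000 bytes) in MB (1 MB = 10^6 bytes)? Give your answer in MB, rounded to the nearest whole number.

154,000 MB

154 GB = 154 × 10^9 bytes = 154,000,000,000 bytes
1 MB = 10^6 bytes = 1,000,000 bytes
154,000,000,000 / 1,000,000 = 154,000 MB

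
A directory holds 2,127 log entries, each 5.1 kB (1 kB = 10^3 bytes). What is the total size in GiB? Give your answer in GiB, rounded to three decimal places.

Total = 2,127 × 5.1 kB = 10847.7 kB
= 10847.7 × 1,000 bytes = 10,847,700 bytes
1 GiB = 1,073,741,824 bytes
10,847,700 / 1,073,741,824 = 0.010 GiB

0.010 GiB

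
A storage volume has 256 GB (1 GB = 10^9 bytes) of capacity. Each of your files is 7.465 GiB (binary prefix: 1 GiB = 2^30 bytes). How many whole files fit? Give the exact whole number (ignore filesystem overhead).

31

Capacity: 256 GB = 256,000,000,000 bytes
Per item: 7.465 GiB = 8,015,482,716.16 bytes
⌊256,000,000,000 / 8,015,482,716.16⌋ = 31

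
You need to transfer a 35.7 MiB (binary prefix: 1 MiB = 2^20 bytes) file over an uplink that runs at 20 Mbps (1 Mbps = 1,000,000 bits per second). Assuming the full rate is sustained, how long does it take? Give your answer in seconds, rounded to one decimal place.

15.0 seconds

35.7 MiB = 37,434,163.2 bytes = 299,473,305.6 bits
20 Mbps = 20,000,000 bits/s
time = 299,473,305.6 / 20,000,000 = 15.0 s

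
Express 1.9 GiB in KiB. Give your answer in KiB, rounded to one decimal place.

1,992,294.4 KiB

1.9 GiB × 1,073,741,824 bytes/GiB = 2,040,109,465.6 bytes
1 KiB = 2^10 bytes = 1,024 bytes
2,040,109,465.6 / 1,024 = 1,992,294.4 KiB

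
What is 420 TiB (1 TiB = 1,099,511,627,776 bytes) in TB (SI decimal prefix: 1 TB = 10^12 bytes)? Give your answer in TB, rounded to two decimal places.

461.79 TB

420 TiB × 1,099,511,627,776 bytes/TiB = 461,794,883,665,920 bytes
1 TB = 1,000,000,000,000 bytes
461,794,883,665,920 / 1,000,000,000,000 = 461.79 TB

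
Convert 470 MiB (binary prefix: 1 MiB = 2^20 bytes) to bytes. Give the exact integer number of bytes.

492,830,720 bytes

470 × 1,048,576 = 492,830,720 bytes  (1 MiB = 2^20 bytes)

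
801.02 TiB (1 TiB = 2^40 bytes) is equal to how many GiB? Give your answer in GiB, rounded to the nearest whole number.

820,244 GiB

801.02 TiB = 801.02 × 2^40 bytes = 880,730,804,081,131.52 bytes
1 GiB = 2^30 bytes = 1,073,741,824 bytes
880,730,804,081,131.52 / 1,073,741,824 = 820,244 GiB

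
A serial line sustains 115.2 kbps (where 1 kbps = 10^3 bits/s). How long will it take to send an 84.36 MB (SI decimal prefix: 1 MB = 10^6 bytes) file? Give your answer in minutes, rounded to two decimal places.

97.64 minutes

84.36 MB = 84,360,000 bytes = 674,880,000 bits
115.2 kbps = 115,200 bits/s
time = 674,880,000 / 115,200 = 5,858.333 s
5,858.333 s / 60 = 97.64 minutes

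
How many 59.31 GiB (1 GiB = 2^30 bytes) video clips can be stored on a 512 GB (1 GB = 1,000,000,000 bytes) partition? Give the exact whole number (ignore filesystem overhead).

Capacity: 512 GB = 512,000,000,000 bytes
Per item: 59.31 GiB = 63,683,627,581.44 bytes
⌊512,000,000,000 / 63,683,627,581.44⌋ = 8

8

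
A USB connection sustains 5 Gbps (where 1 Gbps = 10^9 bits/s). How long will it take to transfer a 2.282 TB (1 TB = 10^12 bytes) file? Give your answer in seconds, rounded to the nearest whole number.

3,651 seconds

2.282 TB = 2,282,000,000,000 bytes = 18,256,000,000,000 bits
5 Gbps = 5,000,000,000 bits/s
time = 18,256,000,000,000 / 5,000,000,000 = 3,651 s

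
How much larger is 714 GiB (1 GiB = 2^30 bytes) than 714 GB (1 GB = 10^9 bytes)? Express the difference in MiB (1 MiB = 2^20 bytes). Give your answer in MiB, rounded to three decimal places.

714 GiB = 714 × 1,073,741,824 = 766,651,662,336 bytes
714 GB = 714 × 1,000,000,000 = 714,000,000,000 bytes
difference = 52,651,662,336 bytes
52,651,662,336 / 1,048,576 = 50,212.538 MiB

50,212.538 MiB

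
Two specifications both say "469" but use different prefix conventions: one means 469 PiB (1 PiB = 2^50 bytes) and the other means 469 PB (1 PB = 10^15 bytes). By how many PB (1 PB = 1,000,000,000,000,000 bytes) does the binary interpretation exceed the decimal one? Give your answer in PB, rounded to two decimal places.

469 PiB = 469 × 1,125,899,906,842,624 = 528,047,056,309,190,656 bytes
469 PB = 469 × 1,000,000,000,000,000 = 469,000,000,000,000,000 bytes
difference = 59,047,056,309,190,656 bytes
59,047,056,309,190,656 / 1,000,000,000,000,000 = 59.05 PB

59.05 PB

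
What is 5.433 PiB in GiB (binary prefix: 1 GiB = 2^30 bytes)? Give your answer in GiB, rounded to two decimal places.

5,696,913.41 GiB

5.433 PiB × 1,125,899,906,842,624 bytes/PiB = 6,117,014,193,875,976.192 bytes
1 GiB = 2^30 bytes = 1,073,741,824 bytes
6,117,014,193,875,976.192 / 1,073,741,824 = 5,696,913.41 GiB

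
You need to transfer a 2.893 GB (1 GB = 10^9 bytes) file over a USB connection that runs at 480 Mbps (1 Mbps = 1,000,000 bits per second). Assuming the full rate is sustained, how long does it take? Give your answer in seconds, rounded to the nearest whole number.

48 seconds

2.893 GB = 2,893,000,000 bytes = 23,144,000,000 bits
480 Mbps = 480,000,000 bits/s
time = 23,144,000,000 / 480,000,000 = 48 s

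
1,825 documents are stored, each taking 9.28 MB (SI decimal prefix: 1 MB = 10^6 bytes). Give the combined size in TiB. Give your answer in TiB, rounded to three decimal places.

0.015 TiB

Total = 1,825 × 9.28 MB = 16,936 MB
= 16,936 × 1,000,000 bytes = 16,936,000,000 bytes
1 TiB = 1,099,511,627,776 bytes
16,936,000,000 / 1,099,511,627,776 = 0.015 TiB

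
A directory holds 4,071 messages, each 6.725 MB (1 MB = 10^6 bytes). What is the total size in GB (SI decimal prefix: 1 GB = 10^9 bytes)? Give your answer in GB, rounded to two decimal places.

27.38 GB

Total = 4,071 × 6.725 MB = 27377.475 MB
= 27377.475 × 1,000,000 bytes = 27,377,475,000 bytes
1 GB = 1,000,000,000 bytes
27,377,475,000 / 1,000,000,000 = 27.38 GB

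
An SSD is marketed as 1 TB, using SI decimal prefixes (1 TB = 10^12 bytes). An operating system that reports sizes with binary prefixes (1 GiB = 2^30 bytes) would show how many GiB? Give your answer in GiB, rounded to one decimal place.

931.3 GiB

1 TB = 1 × 10^12 bytes = 1,000,000,000,000 bytes
1 GiB = 1,073,741,824 bytes
1,000,000,000,000 / 1,073,741,824 = 931.3 GiB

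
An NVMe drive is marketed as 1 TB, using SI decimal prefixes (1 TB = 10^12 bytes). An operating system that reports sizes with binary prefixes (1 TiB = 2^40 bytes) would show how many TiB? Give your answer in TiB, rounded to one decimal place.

0.9 TiB

1 TB = 1 × 10^12 bytes = 1,000,000,000,000 bytes
1 TiB = 2^40 bytes = 1,099,511,627,776 bytes
1,000,000,000,000 / 1,099,511,627,776 = 0.9 TiB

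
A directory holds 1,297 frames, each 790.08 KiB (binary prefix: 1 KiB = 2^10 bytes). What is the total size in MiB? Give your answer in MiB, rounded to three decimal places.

1,000.717 MiB

Total = 1,297 × 790.08 KiB = 1024733.76 KiB
= 1024733.76 × 1,024 bytes = 1,049,327,370.24 bytes
1 MiB = 1,048,576 bytes
1,049,327,370.24 / 1,048,576 = 1,000.717 MiB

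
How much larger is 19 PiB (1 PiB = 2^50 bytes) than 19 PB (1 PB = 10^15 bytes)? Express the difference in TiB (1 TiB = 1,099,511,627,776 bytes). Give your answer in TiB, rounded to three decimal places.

19 PiB = 19 × 1,125,899,906,842,624 = 21,392,098,230,009,856 bytes
19 PB = 19 × 1,000,000,000,000,000 = 19,000,000,000,000,000 bytes
difference = 2,392,098,230,009,856 bytes
2,392,098,230,009,856 / 1,099,511,627,776 = 2,175.601 TiB

2,175.601 TiB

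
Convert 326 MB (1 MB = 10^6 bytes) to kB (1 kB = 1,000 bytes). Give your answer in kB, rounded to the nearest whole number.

326,000 kB

326 MB = 326 × 10^6 bytes = 326,000,000 bytes
1 kB = 10^3 bytes = 1,000 bytes
326,000,000 / 1,000 = 326,000 kB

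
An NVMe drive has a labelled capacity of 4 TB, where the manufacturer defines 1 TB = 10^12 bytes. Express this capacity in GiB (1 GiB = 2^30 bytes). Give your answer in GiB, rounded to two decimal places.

3,725.29 GiB

4 TB = 4 × 10^12 bytes = 4,000,000,000,000 bytes
1 GiB = 1,073,741,824 bytes
4,000,000,000,000 / 1,073,741,824 = 3,725.29 GiB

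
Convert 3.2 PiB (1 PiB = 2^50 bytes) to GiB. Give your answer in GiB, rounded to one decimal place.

3.2 PiB = 3.2 × 2^50 bytes = 3,602,879,701,896,396.8 bytes
1 GiB = 2^30 bytes = 1,073,741,824 bytes
3,602,879,701,896,396.8 / 1,073,741,824 = 3,355,443.2 GiB

3,355,443.2 GiB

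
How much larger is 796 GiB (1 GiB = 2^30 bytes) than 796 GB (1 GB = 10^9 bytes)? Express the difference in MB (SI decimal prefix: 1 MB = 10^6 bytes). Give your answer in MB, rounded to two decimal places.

796 GiB = 796 × 1,073,741,824 = 854,698,491,904 bytes
796 GB = 796 × 1,000,000,000 = 796,000,000,000 bytes
difference = 58,698,491,904 bytes
58,698,491,904 / 1,000,000 = 58,698.49 MB

58,698.49 MB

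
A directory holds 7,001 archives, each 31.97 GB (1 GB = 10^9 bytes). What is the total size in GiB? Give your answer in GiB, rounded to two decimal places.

208,450.45 GiB

Total = 7,001 × 31.97 GB = 223821.97 GB
= 223821.97 × 1,000,000,000 bytes = 223,821,970,000,000 bytes
1 GiB = 1,073,741,824 bytes
223,821,970,000,000 / 1,073,741,824 = 208,450.45 GiB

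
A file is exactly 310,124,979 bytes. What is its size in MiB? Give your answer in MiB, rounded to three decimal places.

310,124,979 bytes given.
1 MiB = 2^20 bytes = 1,048,576 bytes
310,124,979 / 1,048,576 = 295.758 MiB

295.758 MiB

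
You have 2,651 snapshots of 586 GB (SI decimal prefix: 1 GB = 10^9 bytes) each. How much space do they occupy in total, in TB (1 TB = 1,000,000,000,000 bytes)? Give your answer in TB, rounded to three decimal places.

1,553.486 TB

Total = 2,651 × 586 GB = 1,553,486 GB
= 1,553,486 × 1,000,000,000 bytes = 1,553,486,000,000,000 bytes
1 TB = 1,000,000,000,000 bytes
1,553,486,000,000,000 / 1,000,000,000,000 = 1,553.486 TB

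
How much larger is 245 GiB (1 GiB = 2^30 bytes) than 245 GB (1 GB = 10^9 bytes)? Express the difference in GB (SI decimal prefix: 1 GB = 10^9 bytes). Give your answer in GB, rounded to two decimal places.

18.07 GB

245 GiB = 245 × 1,073,741,824 = 263,066,746,880 bytes
245 GB = 245 × 1,000,000,000 = 245,000,000,000 bytes
difference = 18,066,746,880 bytes
18,066,746,880 / 1,000,000,000 = 18.07 GB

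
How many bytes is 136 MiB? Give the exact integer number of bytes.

142,606,336 bytes

136 × 1,048,576 = 142,606,336 bytes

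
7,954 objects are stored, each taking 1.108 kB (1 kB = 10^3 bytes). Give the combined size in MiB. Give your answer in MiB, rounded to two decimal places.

Total = 7,954 × 1.108 kB = 8813.032 kB
= 8813.032 × 1,000 bytes = 8,813,032 bytes
1 MiB = 1,048,576 bytes
8,813,032 / 1,048,576 = 8.40 MiB

8.40 MiB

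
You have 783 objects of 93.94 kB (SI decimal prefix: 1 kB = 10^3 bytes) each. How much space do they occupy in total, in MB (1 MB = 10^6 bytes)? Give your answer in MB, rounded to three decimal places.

Total = 783 × 93.94 kB = 73555.02 kB
= 73555.02 × 1,000 bytes = 73,555,020 bytes
1 MB = 1,000,000 bytes
73,555,020 / 1,000,000 = 73.555 MB

73.555 MB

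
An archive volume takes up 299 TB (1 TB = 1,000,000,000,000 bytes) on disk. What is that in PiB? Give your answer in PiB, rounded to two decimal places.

299 TB = 299 × 10^12 bytes = 299,000,000,000,000 bytes
1 PiB = 2^50 bytes = 1,125,899,906,842,624 bytes
299,000,000,000,000 / 1,125,899,906,842,624 = 0.27 PiB

0.27 PiB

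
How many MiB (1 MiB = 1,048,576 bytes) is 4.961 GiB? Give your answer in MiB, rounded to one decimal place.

4.961 GiB = 4.961 × 2^30 bytes = 5,326,833,188.864 bytes
1 MiB = 2^20 bytes = 1,048,576 bytes
5,326,833,188.864 / 1,048,576 = 5,080.1 MiB

5,080.1 MiB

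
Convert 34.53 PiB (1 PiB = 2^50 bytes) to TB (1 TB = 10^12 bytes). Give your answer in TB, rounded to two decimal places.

34.53 PiB = 34.53 × 2^50 bytes = 38,877,323,783,275,806.72 bytes
1 TB = 1,000,000,000,000 bytes
38,877,323,783,275,806.72 / 1,000,000,000,000 = 38,877.32 TB

38,877.32 TB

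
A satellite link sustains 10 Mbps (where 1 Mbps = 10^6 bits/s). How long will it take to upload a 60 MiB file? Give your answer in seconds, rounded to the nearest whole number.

60 MiB = 62,914,560 bytes = 503,316,480 bits
10 Mbps = 10,000,000 bits/s
time = 503,316,480 / 10,000,000 = 50 s

50 seconds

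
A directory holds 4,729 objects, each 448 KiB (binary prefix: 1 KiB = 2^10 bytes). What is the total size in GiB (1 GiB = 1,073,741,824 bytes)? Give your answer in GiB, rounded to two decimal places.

Total = 4,729 × 448 KiB = 2,118,592 KiB
= 2,118,592 × 1,024 bytes = 2,169,438,208 bytes
1 GiB = 1,073,741,824 bytes
2,169,438,208 / 1,073,741,824 = 2.02 GiB

2.02 GiB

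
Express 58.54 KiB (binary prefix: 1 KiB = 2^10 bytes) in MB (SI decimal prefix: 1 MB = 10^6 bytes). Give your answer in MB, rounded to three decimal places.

58.54 KiB × 1,024 bytes/KiB = 59,944.96 bytes
1 MB = 10^6 bytes = 1,000,000 bytes
59,944.96 / 1,000,000 = 0.060 MB

0.060 MB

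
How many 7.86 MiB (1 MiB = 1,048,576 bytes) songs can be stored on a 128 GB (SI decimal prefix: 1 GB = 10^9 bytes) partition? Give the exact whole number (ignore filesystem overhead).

15,530

Capacity: 128 GB = 128,000,000,000 bytes
Per item: 7.86 MiB = 8,241,807.36 bytes
⌊128,000,000,000 / 8,241,807.36⌋ = 15,530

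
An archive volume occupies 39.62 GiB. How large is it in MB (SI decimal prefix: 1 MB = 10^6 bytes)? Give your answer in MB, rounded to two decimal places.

42,541.65 MB

39.62 GiB × 1,073,741,824 bytes/GiB = 42,541,651,066.88 bytes
1 MB = 10^6 bytes = 1,000,000 bytes
42,541,651,066.88 / 1,000,000 = 42,541.65 MB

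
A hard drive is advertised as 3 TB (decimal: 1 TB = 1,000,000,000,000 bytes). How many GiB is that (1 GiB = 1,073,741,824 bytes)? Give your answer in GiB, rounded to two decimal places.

2,793.97 GiB

3 TB = 3 × 10^12 bytes = 3,000,000,000,000 bytes
1 GiB = 2^30 bytes = 1,073,741,824 bytes
3,000,000,000,000 / 1,073,741,824 = 2,793.97 GiB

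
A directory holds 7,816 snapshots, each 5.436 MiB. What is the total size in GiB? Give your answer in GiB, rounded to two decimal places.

Total = 7,816 × 5.436 MiB = 42487.776 MiB
= 42487.776 × 1,048,576 bytes = 44,551,662,206.976 bytes
1 GiB = 1,073,741,824 bytes
44,551,662,206.976 / 1,073,741,824 = 41.49 GiB

41.49 GiB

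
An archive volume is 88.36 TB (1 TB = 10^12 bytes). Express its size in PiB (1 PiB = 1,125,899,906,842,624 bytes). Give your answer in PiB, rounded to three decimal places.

88.36 TB × 1,000,000,000,000 bytes/TB = 88,360,000,000,000 bytes
1 PiB = 1,125,899,906,842,624 bytes
88,360,000,000,000 / 1,125,899,906,842,624 = 0.078 PiB

0.078 PiB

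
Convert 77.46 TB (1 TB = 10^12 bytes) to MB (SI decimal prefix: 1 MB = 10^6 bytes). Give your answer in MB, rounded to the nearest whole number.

77.46 TB = 77.46 × 10^12 bytes = 77,460,000,000,000 bytes
1 MB = 10^6 bytes = 1,000,000 bytes
77,460,000,000,000 / 1,000,000 = 77,460,000 MB

77,460,000 MB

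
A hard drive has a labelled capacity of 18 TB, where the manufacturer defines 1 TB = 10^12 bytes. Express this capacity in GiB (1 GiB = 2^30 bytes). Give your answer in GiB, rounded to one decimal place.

16,763.8 GiB

18 TB × 1,000,000,000,000 bytes/TB = 18,000,000,000,000 bytes
1 GiB = 2^30 bytes = 1,073,741,824 bytes
18,000,000,000,000 / 1,073,741,824 = 16,763.8 GiB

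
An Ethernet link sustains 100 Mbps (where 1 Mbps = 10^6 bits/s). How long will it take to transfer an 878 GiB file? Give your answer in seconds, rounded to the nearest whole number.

878 GiB = 942,745,321,472 bytes = 7,541,962,571,776 bits
100 Mbps = 100,000,000 bits/s
time = 7,541,962,571,776 / 100,000,000 = 75,420 s

75,420 seconds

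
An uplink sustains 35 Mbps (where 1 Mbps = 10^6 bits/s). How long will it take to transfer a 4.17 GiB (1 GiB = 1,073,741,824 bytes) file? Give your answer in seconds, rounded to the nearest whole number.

4.17 GiB = 4,477,503,406.08 bytes = 35,820,027,248.64 bits
35 Mbps = 35,000,000 bits/s
time = 35,820,027,248.64 / 35,000,000 = 1,023 s

1,023 seconds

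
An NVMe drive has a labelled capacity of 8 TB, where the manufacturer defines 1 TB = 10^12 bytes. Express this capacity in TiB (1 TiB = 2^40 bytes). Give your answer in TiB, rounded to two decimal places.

8 TB = 8 × 10^12 bytes = 8,000,000,000,000 bytes
1 TiB = 2^40 bytes = 1,099,511,627,776 bytes
8,000,000,000,000 / 1,099,511,627,776 = 7.28 TiB

7.28 TiB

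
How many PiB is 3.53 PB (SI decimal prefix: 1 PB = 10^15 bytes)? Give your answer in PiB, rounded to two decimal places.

3.53 PB × 1,000,000,000,000,000 bytes/PB = 3,530,000,000,000,000 bytes
1 PiB = 1,125,899,906,842,624 bytes
3,530,000,000,000,000 / 1,125,899,906,842,624 = 3.14 PiB

3.14 PiB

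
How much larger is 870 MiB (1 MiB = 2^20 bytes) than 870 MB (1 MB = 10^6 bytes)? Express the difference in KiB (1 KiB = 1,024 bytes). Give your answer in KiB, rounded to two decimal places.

41,270.63 KiB

870 MiB = 870 × 1,048,576 = 912,261,120 bytes
870 MB = 870 × 1,000,000 = 870,000,000 bytes
difference = 42,261,120 bytes
42,261,120 / 1,024 = 41,270.63 KiB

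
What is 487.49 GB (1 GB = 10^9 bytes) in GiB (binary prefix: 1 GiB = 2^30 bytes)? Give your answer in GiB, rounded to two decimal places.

454.01 GiB

487.49 GB × 1,000,000,000 bytes/GB = 487,490,000,000 bytes
1 GiB = 1,073,741,824 bytes
487,490,000,000 / 1,073,741,824 = 454.01 GiB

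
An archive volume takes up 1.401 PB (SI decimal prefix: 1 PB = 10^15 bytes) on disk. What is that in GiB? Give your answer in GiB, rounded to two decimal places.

1,304,782.93 GiB

1.401 PB × 1,000,000,000,000,000 bytes/PB = 1,401,000,000,000,000 bytes
1 GiB = 1,073,741,824 bytes
1,401,000,000,000,000 / 1,073,741,824 = 1,304,782.93 GiB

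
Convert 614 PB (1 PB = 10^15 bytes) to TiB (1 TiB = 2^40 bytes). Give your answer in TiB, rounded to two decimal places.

558,429.75 TiB

614 PB = 614 × 10^15 bytes = 614,000,000,000,000,000 bytes
1 TiB = 1,099,511,627,776 bytes
614,000,000,000,000,000 / 1,099,511,627,776 = 558,429.75 TiB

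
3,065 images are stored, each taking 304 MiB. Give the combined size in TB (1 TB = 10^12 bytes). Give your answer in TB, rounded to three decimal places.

0.977 TB

Total = 3,065 × 304 MiB = 931,760 MiB
= 931,760 × 1,048,576 bytes = 977,021,173,760 bytes
1 TB = 1,000,000,000,000 bytes
977,021,173,760 / 1,000,000,000,000 = 0.977 TB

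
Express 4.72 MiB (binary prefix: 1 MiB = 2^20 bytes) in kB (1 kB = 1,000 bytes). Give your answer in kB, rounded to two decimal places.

4,949.28 kB

4.72 MiB = 4.72 × 2^20 bytes = 4,949,278.72 bytes
1 kB = 10^3 bytes = 1,000 bytes
4,949,278.72 / 1,000 = 4,949.28 kB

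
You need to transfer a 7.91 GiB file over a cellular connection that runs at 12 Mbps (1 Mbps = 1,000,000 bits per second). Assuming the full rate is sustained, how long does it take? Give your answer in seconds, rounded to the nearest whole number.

5,662 seconds

7.91 GiB = 8,493,297,827.84 bytes = 67,946,382,622.72 bits
12 Mbps = 12,000,000 bits/s
time = 67,946,382,622.72 / 12,000,000 = 5,662 s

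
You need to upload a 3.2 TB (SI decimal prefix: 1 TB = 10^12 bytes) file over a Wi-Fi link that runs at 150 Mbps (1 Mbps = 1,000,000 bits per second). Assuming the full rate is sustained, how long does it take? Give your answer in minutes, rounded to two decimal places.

2,844.44 minutes

3.2 TB = 3,200,000,000,000 bytes = 25,600,000,000,000 bits
150 Mbps = 150,000,000 bits/s
time = 25,600,000,000,000 / 150,000,000 = 170,666.667 s
170,666.667 s / 60 = 2,844.44 minutes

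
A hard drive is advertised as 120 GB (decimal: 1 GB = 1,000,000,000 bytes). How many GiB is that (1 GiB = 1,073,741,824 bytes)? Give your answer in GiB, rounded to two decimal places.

111.76 GiB

120 GB × 1,000,000,000 bytes/GB = 120,000,000,000 bytes
1 GiB = 2^30 bytes = 1,073,741,824 bytes
120,000,000,000 / 1,073,741,824 = 111.76 GiB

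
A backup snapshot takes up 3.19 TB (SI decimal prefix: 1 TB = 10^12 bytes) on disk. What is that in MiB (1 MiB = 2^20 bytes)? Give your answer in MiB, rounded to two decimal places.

3.19 TB × 1,000,000,000,000 bytes/TB = 3,190,000,000,000 bytes
1 MiB = 1,048,576 bytes
3,190,000,000,000 / 1,048,576 = 3,042,221.07 MiB

3,042,221.07 MiB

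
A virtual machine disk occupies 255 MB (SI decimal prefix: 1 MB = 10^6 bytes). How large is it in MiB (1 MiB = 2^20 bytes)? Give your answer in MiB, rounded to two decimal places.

243.19 MiB

255 MB = 255 × 10^6 bytes = 255,000,000 bytes
1 MiB = 2^20 bytes = 1,048,576 bytes
255,000,000 / 1,048,576 = 243.19 MiB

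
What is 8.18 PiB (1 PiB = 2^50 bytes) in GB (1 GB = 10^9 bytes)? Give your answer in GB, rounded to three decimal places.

8.18 PiB = 8.18 × 2^50 bytes = 9,209,861,237,972,664.32 bytes
1 GB = 10^9 bytes = 1,000,000,000 bytes
9,209,861,237,972,664.32 / 1,000,000,000 = 9,209,861.238 GB

9,209,861.238 GB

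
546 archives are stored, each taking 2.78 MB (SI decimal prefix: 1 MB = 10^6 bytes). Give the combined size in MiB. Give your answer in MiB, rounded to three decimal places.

1,447.563 MiB

Total = 546 × 2.78 MB = 1517.88 MB
= 1517.88 × 1,000,000 bytes = 1,517,880,000 bytes
1 MiB = 1,048,576 bytes
1,517,880,000 / 1,048,576 = 1,447.563 MiB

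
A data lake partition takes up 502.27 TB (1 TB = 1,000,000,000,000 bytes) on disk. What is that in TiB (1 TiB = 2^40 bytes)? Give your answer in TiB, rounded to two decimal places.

502.27 TB = 502.27 × 10^12 bytes = 502,270,000,000,000 bytes
1 TiB = 2^40 bytes = 1,099,511,627,776 bytes
502,270,000,000,000 / 1,099,511,627,776 = 456.81 TiB

456.81 TiB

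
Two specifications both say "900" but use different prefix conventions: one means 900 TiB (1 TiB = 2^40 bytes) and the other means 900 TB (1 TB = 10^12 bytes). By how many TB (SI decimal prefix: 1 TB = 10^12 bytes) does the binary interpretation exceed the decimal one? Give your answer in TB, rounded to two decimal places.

89.56 TB

900 TiB = 900 × 1,099,511,627,776 = 989,560,464,998,400 bytes
900 TB = 900 × 1,000,000,000,000 = 900,000,000,000,000 bytes
difference = 89,560,464,998,400 bytes
89,560,464,998,400 / 1,000,000,000,000 = 89.56 TB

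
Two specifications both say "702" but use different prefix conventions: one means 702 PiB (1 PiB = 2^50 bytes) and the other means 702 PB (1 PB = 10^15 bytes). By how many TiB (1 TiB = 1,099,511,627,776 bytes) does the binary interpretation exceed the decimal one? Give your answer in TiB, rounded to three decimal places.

80,382.719 TiB

702 PiB = 702 × 1,125,899,906,842,624 = 790,381,734,603,522,048 bytes
702 PB = 702 × 1,000,000,000,000,000 = 702,000,000,000,000,000 bytes
difference = 88,381,734,603,522,048 bytes
88,381,734,603,522,048 / 1,099,511,627,776 = 80,382.719 TiB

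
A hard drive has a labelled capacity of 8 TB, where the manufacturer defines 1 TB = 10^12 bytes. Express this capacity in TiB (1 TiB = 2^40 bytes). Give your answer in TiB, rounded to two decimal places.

7.28 TiB

8 TB = 8 × 10^12 bytes = 8,000,000,000,000 bytes
1 TiB = 1,099,511,627,776 bytes
8,000,000,000,000 / 1,099,511,627,776 = 7.28 TiB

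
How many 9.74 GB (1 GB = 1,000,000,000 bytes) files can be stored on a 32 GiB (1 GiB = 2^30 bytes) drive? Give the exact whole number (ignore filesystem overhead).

3

Capacity: 32 GiB = 34,359,738,368 bytes
Per item: 9.74 GB = 9,740,000,000 bytes
⌊34,359,738,368 / 9,740,000,000⌋ = 3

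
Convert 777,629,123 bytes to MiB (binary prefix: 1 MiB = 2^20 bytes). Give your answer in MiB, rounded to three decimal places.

741.605 MiB

777,629,123 bytes given.
1 MiB = 2^20 bytes = 1,048,576 bytes
777,629,123 / 1,048,576 = 741.605 MiB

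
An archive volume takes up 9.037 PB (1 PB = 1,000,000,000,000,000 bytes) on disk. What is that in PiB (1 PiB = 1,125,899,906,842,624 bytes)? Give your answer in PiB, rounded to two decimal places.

9.037 PB = 9.037 × 10^15 bytes = 9,037,000,000,000,000 bytes
1 PiB = 1,125,899,906,842,624 bytes
9,037,000,000,000,000 / 1,125,899,906,842,624 = 8.03 PiB

8.03 PiB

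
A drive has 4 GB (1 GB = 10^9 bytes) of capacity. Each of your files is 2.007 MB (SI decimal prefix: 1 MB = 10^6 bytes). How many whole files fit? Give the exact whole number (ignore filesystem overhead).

Capacity: 4 GB = 4,000,000,000 bytes
Per item: 2.007 MB = 2,007,000 bytes
⌊4,000,000,000 / 2,007,000⌋ = 1,993

1,993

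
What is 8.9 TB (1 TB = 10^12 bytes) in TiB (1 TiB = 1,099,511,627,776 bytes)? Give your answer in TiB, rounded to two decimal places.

8.9 TB × 1,000,000,000,000 bytes/TB = 8,900,000,000,000 bytes
1 TiB = 2^40 bytes = 1,099,511,627,776 bytes
8,900,000,000,000 / 1,099,511,627,776 = 8.09 TiB

8.09 TiB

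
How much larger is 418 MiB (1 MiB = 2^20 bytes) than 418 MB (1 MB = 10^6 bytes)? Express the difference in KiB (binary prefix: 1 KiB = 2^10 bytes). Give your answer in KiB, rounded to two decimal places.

418 MiB = 418 × 1,048,576 = 438,304,768 bytes
418 MB = 418 × 1,000,000 = 418,000,000 bytes
difference = 20,304,768 bytes
20,304,768 / 1,024 = 19,828.88 KiB

19,828.88 KiB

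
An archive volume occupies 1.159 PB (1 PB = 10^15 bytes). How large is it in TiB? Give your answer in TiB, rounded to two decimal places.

1.159 PB = 1.159 × 10^15 bytes = 1,159,000,000,000,000 bytes
1 TiB = 2^40 bytes = 1,099,511,627,776 bytes
1,159,000,000,000,000 / 1,099,511,627,776 = 1,054.10 TiB

1,054.10 TiB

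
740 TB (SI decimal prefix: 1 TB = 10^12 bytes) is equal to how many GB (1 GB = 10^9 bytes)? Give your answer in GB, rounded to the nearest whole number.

740,000 GB

740 TB = 740 × 10^12 bytes = 740,000,000,000,000 bytes
1 GB = 10^9 bytes = 1,000,000,000 bytes
740,000,000,000,000 / 1,000,000,000 = 740,000 GB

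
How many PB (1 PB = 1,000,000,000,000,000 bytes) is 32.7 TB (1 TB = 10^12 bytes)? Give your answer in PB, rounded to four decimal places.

32.7 TB × 1,000,000,000,000 bytes/TB = 32,700,000,000,000 bytes
1 PB = 10^15 bytes = 1,000,000,000,000,000 bytes
32,700,000,000,000 / 1,000,000,000,000,000 = 0.0327 PB

0.0327 PB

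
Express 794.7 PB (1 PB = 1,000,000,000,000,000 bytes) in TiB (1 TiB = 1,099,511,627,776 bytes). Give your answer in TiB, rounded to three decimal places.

794.7 PB × 1,000,000,000,000,000 bytes/PB = 794,700,000,000,000,000 bytes
1 TiB = 2^40 bytes = 1,099,511,627,776 bytes
794,700,000,000,000,000 / 1,099,511,627,776 = 722,775.439 TiB

722,775.439 TiB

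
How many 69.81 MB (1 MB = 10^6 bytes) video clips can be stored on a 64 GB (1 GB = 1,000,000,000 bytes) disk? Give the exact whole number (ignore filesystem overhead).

916

Capacity: 64 GB = 64,000,000,000 bytes
Per item: 69.81 MB = 69,810,000 bytes
⌊64,000,000,000 / 69,810,000⌋ = 916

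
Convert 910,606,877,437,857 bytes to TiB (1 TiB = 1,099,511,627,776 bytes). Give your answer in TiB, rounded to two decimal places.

828.19 TiB

910,606,877,437,857 bytes given.
1 TiB = 2^40 bytes = 1,099,511,627,776 bytes
910,606,877,437,857 / 1,099,511,627,776 = 828.19 TiB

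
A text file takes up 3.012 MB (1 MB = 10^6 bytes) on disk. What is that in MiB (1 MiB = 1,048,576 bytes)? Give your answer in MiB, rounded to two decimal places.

3.012 MB × 1,000,000 bytes/MB = 3,012,000 bytes
1 MiB = 1,048,576 bytes
3,012,000 / 1,048,576 = 2.87 MiB

2.87 MiB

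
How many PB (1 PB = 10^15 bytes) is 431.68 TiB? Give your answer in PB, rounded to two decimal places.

0.47 PB

431.68 TiB × 1,099,511,627,776 bytes/TiB = 474,637,179,478,343.68 bytes
1 PB = 10^15 bytes = 1,000,000,000,000,000 bytes
474,637,179,478,343.68 / 1,000,000,000,000,000 = 0.47 PB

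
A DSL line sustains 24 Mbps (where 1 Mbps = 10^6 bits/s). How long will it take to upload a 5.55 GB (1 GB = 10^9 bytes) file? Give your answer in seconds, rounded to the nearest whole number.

5.55 GB = 5,550,000,000 bytes = 44,400,000,000 bits
24 Mbps = 24,000,000 bits/s
time = 44,400,000,000 / 24,000,000 = 1,850 s

1,850 seconds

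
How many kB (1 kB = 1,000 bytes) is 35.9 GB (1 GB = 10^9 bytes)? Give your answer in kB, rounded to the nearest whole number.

35,900,000 kB

35.9 GB = 35.9 × 10^9 bytes = 35,900,000,000 bytes
1 kB = 10^3 bytes = 1,000 bytes
35,900,000,000 / 1,000 = 35,900,000 kB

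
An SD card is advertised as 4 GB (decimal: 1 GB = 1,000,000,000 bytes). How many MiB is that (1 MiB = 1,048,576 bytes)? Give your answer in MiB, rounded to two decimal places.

3,814.70 MiB

4 GB × 1,000,000,000 bytes/GB = 4,000,000,000 bytes
1 MiB = 1,048,576 bytes
4,000,000,000 / 1,048,576 = 3,814.70 MiB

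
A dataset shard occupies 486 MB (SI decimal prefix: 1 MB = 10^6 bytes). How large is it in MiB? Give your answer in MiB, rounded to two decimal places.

486 MB = 486 × 10^6 bytes = 486,000,000 bytes
1 MiB = 2^20 bytes = 1,048,576 bytes
486,000,000 / 1,048,576 = 463.49 MiB

463.49 MiB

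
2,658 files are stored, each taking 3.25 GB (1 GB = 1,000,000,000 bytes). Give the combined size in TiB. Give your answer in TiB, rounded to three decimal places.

Total = 2,658 × 3.25 GB = 8638.5 GB
= 8638.5 × 1,000,000,000 bytes = 8,638,500,000,000 bytes
1 TiB = 1,099,511,627,776 bytes
8,638,500,000,000 / 1,099,511,627,776 = 7.857 TiB

7.857 TiB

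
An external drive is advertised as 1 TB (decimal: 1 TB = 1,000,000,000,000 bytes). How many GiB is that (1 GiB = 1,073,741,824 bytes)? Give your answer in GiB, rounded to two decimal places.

1 TB = 1 × 10^12 bytes = 1,000,000,000,000 bytes
1 GiB = 2^30 bytes = 1,073,741,824 bytes
1,000,000,000,000 / 1,073,741,824 = 931.32 GiB

931.32 GiB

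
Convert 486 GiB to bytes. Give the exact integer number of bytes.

486 × 1,073,741,824 = 521,838,526,464 bytes  (1 GiB = 2^30 bytes)

521,838,526,464 bytes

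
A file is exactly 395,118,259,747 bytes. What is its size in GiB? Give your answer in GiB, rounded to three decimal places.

395,118,259,747 bytes given.
1 GiB = 1,073,741,824 bytes
395,118,259,747 / 1,073,741,824 = 367.983 GiB

367.983 GiB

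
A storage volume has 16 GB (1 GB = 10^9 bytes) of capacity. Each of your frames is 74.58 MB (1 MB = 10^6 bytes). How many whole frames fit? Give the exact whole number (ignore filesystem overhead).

Capacity: 16 GB = 16,000,000,000 bytes
Per item: 74.58 MB = 74,580,000 bytes
⌊16,000,000,000 / 74,580,000⌋ = 214

214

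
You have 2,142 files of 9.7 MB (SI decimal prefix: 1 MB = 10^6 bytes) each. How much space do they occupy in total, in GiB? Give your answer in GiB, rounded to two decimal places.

Total = 2,142 × 9.7 MB = 20777.4 MB
= 20777.4 × 1,000,000 bytes = 20,777,400,000 bytes
1 GiB = 1,073,741,824 bytes
20,777,400,000 / 1,073,741,824 = 19.35 GiB

19.35 GiB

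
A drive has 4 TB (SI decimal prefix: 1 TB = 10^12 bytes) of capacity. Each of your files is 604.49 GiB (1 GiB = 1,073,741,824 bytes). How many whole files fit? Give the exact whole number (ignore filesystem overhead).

Capacity: 4 TB = 4,000,000,000,000 bytes
Per item: 604.49 GiB = 649,066,195,189.76 bytes
⌊4,000,000,000,000 / 649,066,195,189.76⌋ = 6

6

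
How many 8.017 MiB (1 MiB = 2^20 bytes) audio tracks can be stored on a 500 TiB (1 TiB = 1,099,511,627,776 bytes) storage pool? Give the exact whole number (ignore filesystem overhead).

Capacity: 500 TiB = 549,755,813,888,000 bytes
Per item: 8.017 MiB = 8,406,433.792 bytes
⌊549,755,813,888,000 / 8,406,433.792⌋ = 65,397,031

65,397,031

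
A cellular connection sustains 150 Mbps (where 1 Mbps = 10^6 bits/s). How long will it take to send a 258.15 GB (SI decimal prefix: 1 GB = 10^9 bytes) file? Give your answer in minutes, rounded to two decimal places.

258.15 GB = 258,150,000,000 bytes = 2,065,200,000,000 bits
150 Mbps = 150,000,000 bits/s
time = 2,065,200,000,000 / 150,000,000 = 13,768.000 s
13,768.000 s / 60 = 229.47 minutes

229.47 minutes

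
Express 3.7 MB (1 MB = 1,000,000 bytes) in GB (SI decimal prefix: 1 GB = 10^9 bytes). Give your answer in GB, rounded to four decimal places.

0.0037 GB

3.7 MB = 3.7 × 10^6 bytes = 3,700,000 bytes
1 GB = 10^9 bytes = 1,000,000,000 bytes
3,700,000 / 1,000,000,000 = 0.0037 GB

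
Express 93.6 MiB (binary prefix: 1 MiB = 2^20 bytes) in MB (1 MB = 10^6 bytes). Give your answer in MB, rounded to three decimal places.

93.6 MiB × 1,048,576 bytes/MiB = 98,146,713.6 bytes
1 MB = 10^6 bytes = 1,000,000 bytes
98,146,713.6 / 1,000,000 = 98.147 MB

98.147 MB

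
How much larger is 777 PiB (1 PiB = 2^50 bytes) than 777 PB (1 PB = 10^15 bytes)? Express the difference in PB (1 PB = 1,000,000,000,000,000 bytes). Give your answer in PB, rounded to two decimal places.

777 PiB = 777 × 1,125,899,906,842,624 = 874,824,227,616,718,848 bytes
777 PB = 777 × 1,000,000,000,000,000 = 777,000,000,000,000,000 bytes
difference = 97,824,227,616,718,848 bytes
97,824,227,616,718,848 / 1,000,000,000,000,000 = 97.82 PB

97.82 PB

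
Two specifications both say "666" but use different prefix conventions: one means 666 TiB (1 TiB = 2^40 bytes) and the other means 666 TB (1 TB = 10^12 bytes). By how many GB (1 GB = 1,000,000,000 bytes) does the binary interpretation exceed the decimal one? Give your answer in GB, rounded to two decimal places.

666 TiB = 666 × 1,099,511,627,776 = 732,274,744,098,816 bytes
666 TB = 666 × 1,000,000,000,000 = 666,000,000,000,000 bytes
difference = 66,274,744,098,816 bytes
66,274,744,098,816 / 1,000,000,000 = 66,274.74 GB

66,274.74 GB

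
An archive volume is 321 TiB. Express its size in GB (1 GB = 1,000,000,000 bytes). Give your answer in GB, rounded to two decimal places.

321 TiB = 321 × 2^40 bytes = 352,943,232,516,096 bytes
1 GB = 10^9 bytes = 1,000,000,000 bytes
352,943,232,516,096 / 1,000,000,000 = 352,943.23 GB

352,943.23 GB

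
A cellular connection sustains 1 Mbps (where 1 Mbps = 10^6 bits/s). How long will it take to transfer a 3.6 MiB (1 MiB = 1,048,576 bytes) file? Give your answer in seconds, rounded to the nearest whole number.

30 seconds

3.6 MiB = 3,774,873.6 bytes = 30,198,988.8 bits
1 Mbps = 1,000,000 bits/s
time = 30,198,988.8 / 1,000,000 = 30 s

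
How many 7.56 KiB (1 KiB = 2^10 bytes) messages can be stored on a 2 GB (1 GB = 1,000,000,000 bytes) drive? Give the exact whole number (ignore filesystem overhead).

258,349

Capacity: 2 GB = 2,000,000,000 bytes
Per item: 7.56 KiB = 7,741.44 bytes
⌊2,000,000,000 / 7,741.44⌋ = 258,349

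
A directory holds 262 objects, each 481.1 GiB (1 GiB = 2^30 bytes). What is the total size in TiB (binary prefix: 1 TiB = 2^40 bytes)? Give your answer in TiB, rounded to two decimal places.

123.09 TiB

Total = 262 × 481.1 GiB = 126048.2 GiB
= 126048.2 × 1,073,741,824 bytes = 135,343,224,179,916.8 bytes
1 TiB = 1,099,511,627,776 bytes
135,343,224,179,916.8 / 1,099,511,627,776 = 123.09 TiB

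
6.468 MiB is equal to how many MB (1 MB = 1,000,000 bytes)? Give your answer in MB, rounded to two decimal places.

6.468 MiB = 6.468 × 2^20 bytes = 6,782,189.568 bytes
1 MB = 1,000,000 bytes
6,782,189.568 / 1,000,000 = 6.78 MB

6.78 MB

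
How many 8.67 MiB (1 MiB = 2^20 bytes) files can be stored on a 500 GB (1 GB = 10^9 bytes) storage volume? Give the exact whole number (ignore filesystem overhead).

54,998

Capacity: 500 GB = 500,000,000,000 bytes
Per item: 8.67 MiB = 9,091,153.92 bytes
⌊500,000,000,000 / 9,091,153.92⌋ = 54,998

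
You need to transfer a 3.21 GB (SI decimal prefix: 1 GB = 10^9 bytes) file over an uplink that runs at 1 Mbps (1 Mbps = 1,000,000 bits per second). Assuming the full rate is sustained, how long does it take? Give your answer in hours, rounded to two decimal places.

7.13 hours

3.21 GB = 3,210,000,000 bytes = 25,680,000,000 bits
1 Mbps = 1,000,000 bits/s
time = 25,680,000,000 / 1,000,000 = 25,680.0000 s
25,680.0000 s / 3600 = 7.13 hours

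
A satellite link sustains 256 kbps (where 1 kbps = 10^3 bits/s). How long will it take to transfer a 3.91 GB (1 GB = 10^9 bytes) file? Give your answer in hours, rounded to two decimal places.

3.91 GB = 3,910,000,000 bytes = 31,280,000,000 bits
256 kbps = 256,000 bits/s
time = 31,280,000,000 / 256,000 = 122,187.5000 s
122,187.5000 s / 3600 = 33.94 hours

33.94 hours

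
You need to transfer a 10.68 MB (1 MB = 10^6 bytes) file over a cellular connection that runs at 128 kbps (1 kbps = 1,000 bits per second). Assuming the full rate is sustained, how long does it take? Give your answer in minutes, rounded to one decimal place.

10.68 MB = 10,680,000 bytes = 85,440,000 bits
128 kbps = 128,000 bits/s
time = 85,440,000 / 128,000 = 667.50 s
667.50 s / 60 = 11.1 minutes

11.1 minutes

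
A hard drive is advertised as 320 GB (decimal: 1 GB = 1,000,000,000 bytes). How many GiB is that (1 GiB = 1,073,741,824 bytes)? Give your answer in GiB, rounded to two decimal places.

298.02 GiB

320 GB = 320 × 10^9 bytes = 320,000,000,000 bytes
1 GiB = 2^30 bytes = 1,073,741,824 bytes
320,000,000,000 / 1,073,741,824 = 298.02 GiB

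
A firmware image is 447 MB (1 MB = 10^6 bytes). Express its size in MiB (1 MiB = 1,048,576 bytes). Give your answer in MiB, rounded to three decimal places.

447 MB = 447 × 10^6 bytes = 447,000,000 bytes
1 MiB = 2^20 bytes = 1,048,576 bytes
447,000,000 / 1,048,576 = 426.292 MiB

426.292 MiB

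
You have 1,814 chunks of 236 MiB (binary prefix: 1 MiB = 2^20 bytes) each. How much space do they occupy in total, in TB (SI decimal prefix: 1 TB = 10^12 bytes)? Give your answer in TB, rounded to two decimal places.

0.45 TB

Total = 1,814 × 236 MiB = 428,104 MiB
= 428,104 × 1,048,576 bytes = 448,899,579,904 bytes
1 TB = 1,000,000,000,000 bytes
448,899,579,904 / 1,000,000,000,000 = 0.45 TB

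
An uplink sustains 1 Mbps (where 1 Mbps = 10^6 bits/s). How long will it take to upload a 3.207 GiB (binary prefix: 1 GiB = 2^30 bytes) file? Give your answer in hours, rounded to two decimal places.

3.207 GiB = 3,443,490,029.568 bytes = 27,547,920,236.544 bits
1 Mbps = 1,000,000 bits/s
time = 27,547,920,236.544 / 1,000,000 = 27,547.9202 s
27,547.9202 s / 3600 = 7.65 hours

7.65 hours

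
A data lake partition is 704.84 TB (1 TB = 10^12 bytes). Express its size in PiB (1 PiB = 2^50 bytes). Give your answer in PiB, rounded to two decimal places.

704.84 TB × 1,000,000,000,000 bytes/TB = 704,840,000,000,000 bytes
1 PiB = 2^50 bytes = 1,125,899,906,842,624 bytes
704,840,000,000,000 / 1,125,899,906,842,624 = 0.63 PiB

0.63 PiB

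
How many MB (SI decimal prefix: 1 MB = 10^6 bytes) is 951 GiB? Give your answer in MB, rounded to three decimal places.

1,021,128.475 MB

951 GiB = 951 × 2^30 bytes = 1,021,128,474,624 bytes
1 MB = 10^6 bytes = 1,000,000 bytes
1,021,128,474,624 / 1,000,000 = 1,021,128.475 MB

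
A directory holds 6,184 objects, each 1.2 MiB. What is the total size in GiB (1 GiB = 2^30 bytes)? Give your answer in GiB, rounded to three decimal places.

7.247 GiB

Total = 6,184 × 1.2 MiB = 7420.8 MiB
= 7420.8 × 1,048,576 bytes = 7,781,272,780.8 bytes
1 GiB = 1,073,741,824 bytes
7,781,272,780.8 / 1,073,741,824 = 7.247 GiB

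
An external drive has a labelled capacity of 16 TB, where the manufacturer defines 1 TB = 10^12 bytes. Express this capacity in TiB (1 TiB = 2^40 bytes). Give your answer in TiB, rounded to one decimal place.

16 TB = 16 × 10^12 bytes = 16,000,000,000,000 bytes
1 TiB = 2^40 bytes = 1,099,511,627,776 bytes
16,000,000,000,000 / 1,099,511,627,776 = 14.6 TiB

14.6 TiB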